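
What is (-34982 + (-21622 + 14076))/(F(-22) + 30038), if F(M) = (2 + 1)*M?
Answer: -10632/7493 ≈ -1.4189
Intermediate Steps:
F(M) = 3*M
(-34982 + (-21622 + 14076))/(F(-22) + 30038) = (-34982 + (-21622 + 14076))/(3*(-22) + 30038) = (-34982 - 7546)/(-66 + 30038) = -42528/29972 = -42528*1/29972 = -10632/7493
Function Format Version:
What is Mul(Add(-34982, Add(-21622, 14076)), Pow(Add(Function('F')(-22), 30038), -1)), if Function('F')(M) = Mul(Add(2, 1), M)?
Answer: Rational(-10632, 7493) ≈ -1.4189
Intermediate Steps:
Function('F')(M) = Mul(3, M)
Mul(Add(-34982, Add(-21622, 14076)), Pow(Add(Function('F')(-22), 30038), -1)) = Mul(Add(-34982, Add(-21622, 14076)), Pow(Add(Mul(3, -22), 30038), -1)) = Mul(Add(-34982, -7546), Pow(Add(-66, 30038), -1)) = Mul(-42528, Pow(29972, -1)) = Mul(-42528, Rational(1, 29972)) = Rational(-10632, 7493)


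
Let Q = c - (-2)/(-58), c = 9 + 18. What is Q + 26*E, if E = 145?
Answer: 110112/29 ≈ 3797.0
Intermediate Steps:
c = 27
Q = 782/29 (Q = 27 - (-2)/(-58) = 27 - (-2)*(-1)/58 = 27 - 1*1/29 = 27 - 1/29 = 782/29 ≈ 26.966)
Q + 26*E = 782/29 + 26*145 = 782/29 + 3770 = 110112/29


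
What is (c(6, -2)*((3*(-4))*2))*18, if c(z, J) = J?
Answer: 864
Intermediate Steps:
(c(6, -2)*((3*(-4))*2))*18 = -2*3*(-4)*2*18 = -(-24)*2*18 = -2*(-24)*18 = 48*18 = 864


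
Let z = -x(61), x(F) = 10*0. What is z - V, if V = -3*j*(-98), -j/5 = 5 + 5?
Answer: 14700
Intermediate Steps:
x(F) = 0
j = -50 (j = -5*(5 + 5) = -5*10 = -50)
V = -14700 (V = -3*(-50)*(-98) = 150*(-98) = -14700)
z = 0 (z = -1*0 = 0)
z - V = 0 - 1*(-14700) = 0 + 14700 = 14700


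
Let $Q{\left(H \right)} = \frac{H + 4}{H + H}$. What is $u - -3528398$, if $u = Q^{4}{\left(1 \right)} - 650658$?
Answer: $\frac{46044465}{16} \approx 2.8778 \cdot 10^{6}$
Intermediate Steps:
$Q{\left(H \right)} = \frac{4 + H}{2 H}$
$u = - \frac{10409903}{16}$ ($u = \left(\frac{4 + 1}{2 \cdot 1}\right)^{4} - 650658 = \left(\frac{1}{2} \cdot 1 \cdot 5\right)^{4} - 650658 = \left(\frac{5}{2}\right)^{4} - 650658 = \frac{625}{16} - 650658 = - \frac{10409903}{16} \approx -6.5062 \cdot 10^{5}$)
$u - -3528398 = - \frac{10409903}{16} - -3528398 = - \frac{10409903}{16} + 3528398 = \frac{46044465}{16}$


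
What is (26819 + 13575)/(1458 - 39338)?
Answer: -20197/18940 ≈ -1.0664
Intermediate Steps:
(26819 + 13575)/(1458 - 39338) = 40394/(-37880) = 40394*(-1/37880) = -20197/18940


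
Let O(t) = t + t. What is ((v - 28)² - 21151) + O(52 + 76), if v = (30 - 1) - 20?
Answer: -20534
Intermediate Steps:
v = 9 (v = 29 - 20 = 9)
O(t) = 2*t
((v - 28)² - 21151) + O(52 + 76) = ((9 - 28)² - 21151) + 2*(52 + 76) = ((-19)² - 21151) + 2*128 = (361 - 21151) + 256 = -20790 + 256 = -20534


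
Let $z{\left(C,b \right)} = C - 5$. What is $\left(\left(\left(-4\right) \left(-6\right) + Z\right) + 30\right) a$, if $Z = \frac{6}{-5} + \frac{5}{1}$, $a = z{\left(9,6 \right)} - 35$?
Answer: $- \frac{8959}{5} \approx -1791.8$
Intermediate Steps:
$z{\left(C,b \right)} = -5 + C$
$a = -31$ ($a = \left(-5 + 9\right) - 35 = 4 - 35 = -31$)
$Z = \frac{19}{5}$ ($Z = 6 \left(- \frac{1}{5}\right) + 5 \cdot 1 = - \frac{6}{5} + 5 = \frac{19}{5} \approx 3.8$)
$\left(\left(\left(-4\right) \left(-6\right) + Z\right) + 30\right) a = \left(\left(\left(-4\right) \left(-6\right) + \frac{19}{5}\right) + 30\right) \left(-31\right) = \left(\left(24 + \frac{19}{5}\right) + 30\right) \left(-31\right) = \left(\frac{139}{5} + 30\right) \left(-31\right) = \frac{289}{5} \left(-31\right) = - \frac{8959}{5}$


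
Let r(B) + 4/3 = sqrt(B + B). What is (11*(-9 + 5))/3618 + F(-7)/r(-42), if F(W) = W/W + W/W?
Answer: -15100/349137 - 9*I*sqrt(21)/193 ≈ -0.043249 - 0.2137*I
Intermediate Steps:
r(B) = -4/3 + sqrt(2)*sqrt(B) (r(B) = -4/3 + sqrt(B + B) = -4/3 + sqrt(2*B) = -4/3 + sqrt(2)*sqrt(B))
F(W) = 2 (F(W) = 1 + 1 = 2)
(11*(-9 + 5))/3618 + F(-7)/r(-42) = (11*(-9 + 5))/3618 + 2/(-4/3 + sqrt(2)*sqrt(-42)) = (11*(-4))*(1/3618) + 2/(-4/3 + sqrt(2)*(I*sqrt(42))) = -44*1/3618 + 2/(-4/3 + 2*I*sqrt(21)) = -22/1809 + 2/(-4/3 + 2*I*sqrt(21))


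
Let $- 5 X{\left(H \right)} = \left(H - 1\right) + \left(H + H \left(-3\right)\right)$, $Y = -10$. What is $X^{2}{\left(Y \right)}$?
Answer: $\frac{81}{25} \approx 3.24$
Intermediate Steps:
$X{\left(H \right)} = \frac{1}{5} + \frac{H}{5}$ ($X{\left(H \right)} = - \frac{\left(H - 1\right) + \left(H + H \left(-3\right)\right)}{5} = - \frac{\left(-1 + H\right) + \left(H - 3 H\right)}{5} = - \frac{\left(-1 + H\right) - 2 H}{5} = - \frac{-1 - H}{5} = \frac{1}{5} + \frac{H}{5}$)
$X^{2}{\left(Y \right)} = \left(\frac{1}{5} + \frac{1}{5} \left(-10\right)\right)^{2} = \left(\frac{1}{5} - 2\right)^{2} = \left(- \frac{9}{5}\right)^{2} = \frac{81}{25}$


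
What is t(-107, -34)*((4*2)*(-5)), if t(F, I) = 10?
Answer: -400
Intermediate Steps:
t(-107, -34)*((4*2)*(-5)) = 10*((4*2)*(-5)) = 10*(8*(-5)) = 10*(-40) = -400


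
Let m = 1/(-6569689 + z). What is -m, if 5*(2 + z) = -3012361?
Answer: 5/35860816 ≈ 1.3943e-7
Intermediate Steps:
z = -3012371/5 (z = -2 + (⅕)*(-3012361) = -2 - 3012361/5 = -3012371/5 ≈ -6.0247e+5)
m = -5/35860816 (m = 1/(-6569689 - 3012371/5) = 1/(-35860816/5) = -5/35860816 ≈ -1.3943e-7)
-m = -1*(-5/35860816) = 5/35860816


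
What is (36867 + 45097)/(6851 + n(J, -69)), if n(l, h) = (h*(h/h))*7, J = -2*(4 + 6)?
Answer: 20491/1592 ≈ 12.871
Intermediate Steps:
J = -20 (J = -2*10 = -20)
n(l, h) = 7*h (n(l, h) = (h*1)*7 = h*7 = 7*h)
(36867 + 45097)/(6851 + n(J, -69)) = (36867 + 45097)/(6851 + 7*(-69)) = 81964/(6851 - 483) = 81964/6368 = 81964*(1/6368) = 20491/1592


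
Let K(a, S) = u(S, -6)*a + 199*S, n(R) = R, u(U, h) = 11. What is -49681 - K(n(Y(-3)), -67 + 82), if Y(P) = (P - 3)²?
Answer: -53062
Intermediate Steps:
Y(P) = (-3 + P)²
K(a, S) = 11*a + 199*S
-49681 - K(n(Y(-3)), -67 + 82) = -49681 - (11*(-3 - 3)² + 199*(-67 + 82)) = -49681 - (11*(-6)² + 199*15) = -49681 - (11*36 + 2985) = -49681 - (396 + 2985) = -49681 - 1*3381 = -49681 - 3381 = -53062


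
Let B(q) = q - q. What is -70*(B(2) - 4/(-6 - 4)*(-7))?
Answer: 196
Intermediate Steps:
B(q) = 0
-70*(B(2) - 4/(-6 - 4)*(-7)) = -70*(0 - 4/(-6 - 4)*(-7)) = -70*(0 - 4/(-10)*(-7)) = -70*(0 - 4*(-⅒)*(-7)) = -70*(0 + (⅖)*(-7)) = -70*(0 - 14/5) = -70*(-14/5) = 196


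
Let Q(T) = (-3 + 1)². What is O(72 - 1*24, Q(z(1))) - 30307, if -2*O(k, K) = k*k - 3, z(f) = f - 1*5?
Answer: -62915/2 ≈ -31458.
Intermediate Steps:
z(f) = -5 + f (z(f) = f - 5 = -5 + f)
Q(T) = 4 (Q(T) = (-2)² = 4)
O(k, K) = 3/2 - k²/2 (O(k, K) = -(k*k - 3)/2 = -(k² - 3)/2 = -(-3 + k²)/2 = 3/2 - k²/2)
O(72 - 1*24, Q(z(1))) - 30307 = (3/2 - (72 - 1*24)²/2) - 30307 = (3/2 - (72 - 24)²/2) - 30307 = (3/2 - ½*48²) - 30307 = (3/2 - ½*2304) - 30307 = (3/2 - 1152) - 30307 = -2301/2 - 30307 = -62915/2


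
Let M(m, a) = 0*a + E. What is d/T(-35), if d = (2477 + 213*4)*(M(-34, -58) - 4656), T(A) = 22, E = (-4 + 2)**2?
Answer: -7743254/11 ≈ -7.0393e+5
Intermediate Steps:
E = 4 (E = (-2)**2 = 4)
M(m, a) = 4 (M(m, a) = 0*a + 4 = 0 + 4 = 4)
d = -15486508 (d = (2477 + 213*4)*(4 - 4656) = (2477 + 852)*(-4652) = 3329*(-4652) = -15486508)
d/T(-35) = -15486508/22 = -15486508*1/22 = -7743254/11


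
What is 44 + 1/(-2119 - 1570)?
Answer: 162315/3689 ≈ 44.000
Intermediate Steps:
44 + 1/(-2119 - 1570) = 44 + 1/(-3689) = 44 - 1/3689 = 162315/3689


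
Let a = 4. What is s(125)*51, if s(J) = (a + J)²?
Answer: 848691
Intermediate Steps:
s(J) = (4 + J)²
s(125)*51 = (4 + 125)²*51 = 129²*51 = 16641*51 = 848691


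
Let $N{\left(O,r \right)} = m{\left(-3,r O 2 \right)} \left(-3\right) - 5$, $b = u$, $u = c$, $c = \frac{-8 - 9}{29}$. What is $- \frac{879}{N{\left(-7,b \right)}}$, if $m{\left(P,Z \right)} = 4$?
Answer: $\frac{879}{17} \approx 51.706$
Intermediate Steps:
$c = - \frac{17}{29}$ ($c = \left(-8 - 9\right) \frac{1}{29} = \left(-17\right) \frac{1}{29} = - \frac{17}{29} \approx -0.58621$)
$u = - \frac{17}{29} \approx -0.58621$
$b = - \frac{17}{29} \approx -0.58621$
$N{\left(O,r \right)} = -17$ ($N{\left(O,r \right)} = 4 \left(-3\right) - 5 = -12 - 5 = -17$)
$- \frac{879}{N{\left(-7,b \right)}} = - \frac{879}{-17} = \left(-879\right) \left(- \frac{1}{17}\right) = \frac{879}{17}$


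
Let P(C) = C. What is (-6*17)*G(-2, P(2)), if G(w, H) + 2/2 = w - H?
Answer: 510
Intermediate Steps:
G(w, H) = -1 + w - H (G(w, H) = -1 + (w - H) = -1 + w - H)
(-6*17)*G(-2, P(2)) = (-6*17)*(-1 - 2 - 1*2) = -102*(-1 - 2 - 2) = -102*(-5) = 510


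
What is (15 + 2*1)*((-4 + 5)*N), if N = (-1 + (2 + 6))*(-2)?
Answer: -238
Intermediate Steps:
N = -14 (N = (-1 + 8)*(-2) = 7*(-2) = -14)
(15 + 2*1)*((-4 + 5)*N) = (15 + 2*1)*((-4 + 5)*(-14)) = (15 + 2)*(1*(-14)) = 17*(-14) = -238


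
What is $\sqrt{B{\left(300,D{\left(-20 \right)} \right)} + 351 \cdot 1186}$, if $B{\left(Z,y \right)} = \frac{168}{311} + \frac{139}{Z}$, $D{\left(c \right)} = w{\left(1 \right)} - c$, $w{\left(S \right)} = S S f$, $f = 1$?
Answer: $\frac{\sqrt{36237325741257}}{9330} \approx 645.2$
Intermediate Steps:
$w{\left(S \right)} = S^{2}$ ($w{\left(S \right)} = S S 1 = S^{2} \cdot 1 = S^{2}$)
$D{\left(c \right)} = 1 - c$ ($D{\left(c \right)} = 1^{2} - c = 1 - c$)
$B{\left(Z,y \right)} = \frac{168}{311} + \frac{139}{Z}$ ($B{\left(Z,y \right)} = 168 \cdot \frac{1}{311} + \frac{139}{Z} = \frac{168}{311} + \frac{139}{Z}$)
$\sqrt{B{\left(300,D{\left(-20 \right)} \right)} + 351 \cdot 1186} = \sqrt{\left(\frac{168}{311} + \frac{139}{300}\right) + 351 \cdot 1186} = \sqrt{\left(\frac{168}{311} + 139 \cdot \frac{1}{300}\right) + 416286} = \sqrt{\left(\frac{168}{311} + \frac{139}{300}\right) + 416286} = \sqrt{\frac{93629}{93300} + 416286} = \sqrt{\frac{38839577429}{93300}} = \frac{\sqrt{36237325741257}}{9330}$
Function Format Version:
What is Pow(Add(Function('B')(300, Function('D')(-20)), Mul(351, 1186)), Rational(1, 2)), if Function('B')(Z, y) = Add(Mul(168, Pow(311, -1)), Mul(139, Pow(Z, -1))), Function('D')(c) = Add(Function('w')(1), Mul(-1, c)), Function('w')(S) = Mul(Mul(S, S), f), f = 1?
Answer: Mul(Rational(1, 9330), Pow(36237325741257, Rational(1, 2))) ≈ 645.20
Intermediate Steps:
Function('w')(S) = Pow(S, 2) (Function('w')(S) = Mul(Mul(S, S), 1) = Mul(Pow(S, 2), 1) = Pow(S, 2))
Function('D')(c) = Add(1, Mul(-1, c)) (Function('D')(c) = Add(Pow(1, 2), Mul(-1, c)) = Add(1, Mul(-1, c)))
Function('B')(Z, y) = Add(Rational(168, 311), Mul(139, Pow(Z, -1))) (Function('B')(Z, y) = Add(Mul(168, Rational(1, 311)), Mul(139, Pow(Z, -1))) = Add(Rational(168, 311), Mul(139, Pow(Z, -1))))
Pow(Add(Function('B')(300, Function('D')(-20)), Mul(351, 1186)), Rational(1, 2)) = Pow(Add(Add(Rational(168, 311), Mul(139, Pow(300, -1))), Mul(351, 1186)), Rational(1, 2)) = Pow(Add(Add(Rational(168, 311), Mul(139, Rational(1, 300))), 416286), Rational(1, 2)) = Pow(Add(Add(Rational(168, 311), Rational(139, 300)), 416286), Rational(1, 2)) = Pow(Add(Rational(93629, 93300), 416286), Rational(1, 2)) = Pow(Rational(38839577429, 93300), Rational(1, 2)) = Mul(Rational(1, 9330), Pow(36237325741257, Rational(1, 2)))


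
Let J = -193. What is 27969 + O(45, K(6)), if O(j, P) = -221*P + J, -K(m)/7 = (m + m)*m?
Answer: 139160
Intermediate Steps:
K(m) = -14*m² (K(m) = -7*(m + m)*m = -7*2*m*m = -14*m²)
O(j, P) = -193 - 221*P (O(j, P) = -221*P - 193 = -193 - 221*P)
27969 + O(45, K(6)) = 27969 + (-193 - (-3094)*6²) = 27969 + (-193 - (-3094)*36) = 27969 + (-193 - 221*(-504)) = 27969 + (-193 + 111384) = 27969 + 111191 = 139160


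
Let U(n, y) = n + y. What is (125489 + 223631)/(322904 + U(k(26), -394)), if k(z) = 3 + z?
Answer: 349120/322539 ≈ 1.0824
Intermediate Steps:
(125489 + 223631)/(322904 + U(k(26), -394)) = (125489 + 223631)/(322904 + ((3 + 26) - 394)) = 349120/(322904 + (29 - 394)) = 349120/(322904 - 365) = 349120/322539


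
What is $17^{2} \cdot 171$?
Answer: $49419$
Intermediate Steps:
$17^{2} \cdot 171 = 289 \cdot 171 = 49419$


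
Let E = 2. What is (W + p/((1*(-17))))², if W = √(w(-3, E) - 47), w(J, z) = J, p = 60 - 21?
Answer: (39 - 85*I*√2)²/289 ≈ -44.737 - 32.444*I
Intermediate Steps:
p = 39
W = 5*I*√2 (W = √(-3 - 47) = √(-50) = 5*I*√2 ≈ 7.0711*I)
(W + p/((1*(-17))))² = (5*I*√2 + 39/((1*(-17))))² = (5*I*√2 + 39/(-17))² = (5*I*√2 + 39*(-1/17))² = (5*I*√2 - 39/17)² = (-39/17 + 5*I*√2)²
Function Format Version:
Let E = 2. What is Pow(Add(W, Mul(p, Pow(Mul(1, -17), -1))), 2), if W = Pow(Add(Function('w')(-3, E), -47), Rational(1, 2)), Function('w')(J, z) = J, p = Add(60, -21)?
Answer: Mul(Rational(1, 289), Pow(Add(39, Mul(-85, I, Pow(2, Rational(1, 2)))), 2)) ≈ Add(-44.737, Mul(-32.444, I))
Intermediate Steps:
p = 39
W = Mul(5, I, Pow(2, Rational(1, 2))) (W = Pow(Add(-3, -47), Rational(1, 2)) = Pow(-50, Rational(1, 2)) = Mul(5, I, Pow(2, Rational(1, 2))) ≈ Mul(7.0711, I))
Pow(Add(W, Mul(p, Pow(Mul(1, -17), -1))), 2) = Pow(Add(Mul(5, I, Pow(2, Rational(1, 2))), Mul(39, Pow(Mul(1, -17), -1))), 2) = Pow(Add(Mul(5, I, Pow(2, Rational(1, 2))), Mul(39, Pow(-17, -1))), 2) = Pow(Add(Mul(5, I, Pow(2, Rational(1, 2))), Mul(39, Rational(-1, 17))), 2) = Pow(Add(Mul(5, I, Pow(2, Rational(1, 2))), Rational(-39, 17)), 2) = Pow(Add(Rational(-39, 17), Mul(5, I, Pow(2, Rational(1, 2)))), 2)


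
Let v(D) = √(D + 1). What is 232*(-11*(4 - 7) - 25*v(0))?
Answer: 1856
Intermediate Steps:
v(D) = √(1 + D)
232*(-11*(4 - 7) - 25*v(0)) = 232*(-11*(4 - 7) - 25*√(1 + 0)) = 232*(-11*(-3) - 25*√1) = 232*(33 - 25*1) = 232*(33 - 25) = 232*8 = 1856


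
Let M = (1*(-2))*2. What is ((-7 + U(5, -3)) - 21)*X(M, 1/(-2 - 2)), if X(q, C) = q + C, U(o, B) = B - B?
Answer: 119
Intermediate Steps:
U(o, B) = 0
M = -4 (M = -2*2 = -4)
X(q, C) = C + q
((-7 + U(5, -3)) - 21)*X(M, 1/(-2 - 2)) = ((-7 + 0) - 21)*(1/(-2 - 2) - 4) = (-7 - 21)*(1/(-4) - 4) = -28*(-1/4 - 4) = -28*(-17/4) = 119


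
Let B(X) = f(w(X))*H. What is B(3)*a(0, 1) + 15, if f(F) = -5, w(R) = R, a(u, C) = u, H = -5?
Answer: 15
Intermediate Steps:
B(X) = 25 (B(X) = -5*(-5) = 25)
B(3)*a(0, 1) + 15 = 25*0 + 15 = 0 + 15 = 15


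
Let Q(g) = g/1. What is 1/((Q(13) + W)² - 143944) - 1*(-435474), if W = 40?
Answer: 61460622989/141135 ≈ 4.3547e+5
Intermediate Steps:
Q(g) = g (Q(g) = g*1 = g)
1/((Q(13) + W)² - 143944) - 1*(-435474) = 1/((13 + 40)² - 143944) - 1*(-435474) = 1/(53² - 143944) + 435474 = 1/(2809 - 143944) + 435474 = 1/(-141135) + 435474 = -1/141135 + 435474 = 61460622989/141135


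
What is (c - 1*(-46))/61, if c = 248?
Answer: 294/61 ≈ 4.8197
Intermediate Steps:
(c - 1*(-46))/61 = (248 - 1*(-46))/61 = (248 + 46)*(1/61) = 294*(1/61) = 294/61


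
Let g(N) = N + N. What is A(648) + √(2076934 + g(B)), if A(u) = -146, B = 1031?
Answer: -146 + 2*√519749 ≈ 1295.9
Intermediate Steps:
g(N) = 2*N
A(648) + √(2076934 + g(B)) = -146 + √(2076934 + 2*1031) = -146 + √(2076934 + 2062) = -146 + √2078996 = -146 + 2*√519749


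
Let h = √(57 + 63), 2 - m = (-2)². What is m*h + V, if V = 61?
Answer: 61 - 4*√30 ≈ 39.091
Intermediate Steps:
m = -2 (m = 2 - 1*(-2)² = 2 - 1*4 = 2 - 4 = -2)
h = 2*√30 (h = √120 = 2*√30 ≈ 10.954)
m*h + V = -4*√30 + 61 = 61 - 4*√30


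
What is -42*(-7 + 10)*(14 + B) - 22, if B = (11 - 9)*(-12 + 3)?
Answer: 482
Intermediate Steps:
B = -18 (B = 2*(-9) = -18)
-42*(-7 + 10)*(14 + B) - 22 = -42*(-7 + 10)*(14 - 18) - 22 = -126*(-4) - 22 = -42*(-12) - 22 = 504 - 22 = 482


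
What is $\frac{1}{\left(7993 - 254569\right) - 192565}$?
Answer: $- \frac{1}{439141} \approx -2.2772 \cdot 10^{-6}$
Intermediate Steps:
$\frac{1}{\left(7993 - 254569\right) - 192565} = \frac{1}{-246576 - 192565} = \frac{1}{-439141} = - \frac{1}{439141}$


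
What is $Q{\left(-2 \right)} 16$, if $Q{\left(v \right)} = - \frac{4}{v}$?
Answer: $32$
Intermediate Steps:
$Q{\left(-2 \right)} 16 = - \frac{4}{-2} \cdot 16 = \left(-4\right) \left(- \frac{1}{2}\right) 16 = 2 \cdot 16 = 32$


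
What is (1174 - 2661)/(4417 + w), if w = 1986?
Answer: -1487/6403 ≈ -0.23223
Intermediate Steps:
(1174 - 2661)/(4417 + w) = (1174 - 2661)/(4417 + 1986) = -1487/6403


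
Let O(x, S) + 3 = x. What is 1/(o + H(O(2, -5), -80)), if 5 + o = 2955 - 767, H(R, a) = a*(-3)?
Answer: 1/2423 ≈ 0.00041271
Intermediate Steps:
O(x, S) = -3 + x
H(R, a) = -3*a
o = 2183 (o = -5 + (2955 - 767) = -5 + 2188 = 2183)
1/(o + H(O(2, -5), -80)) = 1/(2183 - 3*(-80)) = 1/(2183 + 240) = 1/2423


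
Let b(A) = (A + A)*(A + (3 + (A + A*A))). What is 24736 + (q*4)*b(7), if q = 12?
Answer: 69088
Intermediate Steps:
b(A) = 2*A*(3 + A**2 + 2*A) (b(A) = (2*A)*(A + (3 + (A + A**2))) = (2*A)*(A + (3 + A + A**2)) = (2*A)*(3 + A**2 + 2*A) = 2*A*(3 + A**2 + 2*A))
24736 + (q*4)*b(7) = 24736 + (12*4)*(2*7*(3 + 7**2 + 2*7)) = 24736 + 48*(2*7*(3 + 49 + 14)) = 24736 + 48*(2*7*66) = 24736 + 48*924 = 24736 + 44352 = 69088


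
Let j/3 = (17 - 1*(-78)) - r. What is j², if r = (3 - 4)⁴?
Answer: 79524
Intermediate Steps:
r = 1 (r = (-1)⁴ = 1)
j = 282 (j = 3*((17 - 1*(-78)) - 1*1) = 3*((17 + 78) - 1) = 3*(95 - 1) = 3*94 = 282)
j² = 282² = 79524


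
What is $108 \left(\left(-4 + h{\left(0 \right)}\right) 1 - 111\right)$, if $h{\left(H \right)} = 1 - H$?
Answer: $-12312$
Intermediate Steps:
$108 \left(\left(-4 + h{\left(0 \right)}\right) 1 - 111\right) = 108 \left(\left(-4 + \left(1 - 0\right)\right) 1 - 111\right) = 108 \left(\left(-4 + \left(1 + 0\right)\right) 1 - 111\right) = 108 \left(\left(-4 + 1\right) 1 - 111\right) = 108 \left(\left(-3\right) 1 - 111\right) = 108 \left(-3 - 111\right) = 108 \left(-114\right) = -12312$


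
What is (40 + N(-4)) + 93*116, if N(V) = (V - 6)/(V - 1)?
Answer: 10830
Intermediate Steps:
N(V) = (-6 + V)/(-1 + V)
(40 + N(-4)) + 93*116 = (40 + (-6 - 4)/(-1 - 4)) + 93*116 = (40 - 10/(-5)) + 10788 = (40 - ⅕*(-10)) + 10788 = (40 + 2) + 10788 = 42 + 10788 = 10830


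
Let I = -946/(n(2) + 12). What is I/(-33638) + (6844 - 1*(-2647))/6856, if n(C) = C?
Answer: 101729577/73379768 ≈ 1.3863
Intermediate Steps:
I = -473/7 (I = -946/(2 + 12) = -946/14 = (1/14)*(-946) = -473/7 ≈ -67.571)
I/(-33638) + (6844 - 1*(-2647))/6856 = -473/7/(-33638) + (6844 - 1*(-2647))/6856 = -473/7*(-1/33638) + (6844 + 2647)*(1/6856) = 43/21406 + 9491*(1/6856) = 43/21406 + 9491/6856 = 101729577/73379768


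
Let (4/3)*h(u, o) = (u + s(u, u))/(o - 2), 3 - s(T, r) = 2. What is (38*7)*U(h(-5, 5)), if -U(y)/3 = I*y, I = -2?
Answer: -1596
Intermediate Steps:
s(T, r) = 1 (s(T, r) = 3 - 1*2 = 3 - 2 = 1)
h(u, o) = 3*(1 + u)/(4*(-2 + o)) (h(u, o) = 3*((u + 1)/(o - 2))/4 = 3*((1 + u)/(-2 + o))/4 = 3*(1 + u)/(4*(-2 + o)))
U(y) = 6*y (U(y) = -(-6)*y = 6*y)
(38*7)*U(h(-5, 5)) = (38*7)*(6*(3*(1 - 5)/(4*(-2 + 5)))) = 266*(6*((¾)*(-4)/3)) = 266*(6*((¾)*(⅓)*(-4))) = 266*(6*(-1)) = 266*(-6) = -1596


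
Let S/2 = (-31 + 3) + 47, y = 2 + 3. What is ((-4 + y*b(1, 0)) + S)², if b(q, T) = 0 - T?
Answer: 1156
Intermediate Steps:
b(q, T) = -T
y = 5
S = 38 (S = 2*((-31 + 3) + 47) = 2*(-28 + 47) = 2*19 = 38)
((-4 + y*b(1, 0)) + S)² = ((-4 + 5*(-1*0)) + 38)² = ((-4 + 5*0) + 38)² = ((-4 + 0) + 38)² = (-4 + 38)² = 34² = 1156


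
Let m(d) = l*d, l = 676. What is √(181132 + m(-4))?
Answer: 2*√44607 ≈ 422.41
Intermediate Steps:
m(d) = 676*d
√(181132 + m(-4)) = √(181132 + 676*(-4)) = √(181132 - 2704) = √178428 = 2*√44607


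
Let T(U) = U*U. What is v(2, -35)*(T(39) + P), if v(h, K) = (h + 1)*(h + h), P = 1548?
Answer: 36828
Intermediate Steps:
T(U) = U**2
v(h, K) = 2*h*(1 + h) (v(h, K) = (1 + h)*(2*h) = 2*h*(1 + h))
v(2, -35)*(T(39) + P) = (2*2*(1 + 2))*(39**2 + 1548) = (2*2*3)*(1521 + 1548) = 12*3069 = 36828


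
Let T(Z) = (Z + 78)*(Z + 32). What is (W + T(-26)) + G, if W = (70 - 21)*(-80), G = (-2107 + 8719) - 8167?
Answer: -5163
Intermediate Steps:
G = -1555 (G = 6612 - 8167 = -1555)
T(Z) = (32 + Z)*(78 + Z) (T(Z) = (78 + Z)*(32 + Z) = (32 + Z)*(78 + Z))
W = -3920 (W = 49*(-80) = -3920)
(W + T(-26)) + G = (-3920 + (2496 + (-26)² + 110*(-26))) - 1555 = (-3920 + (2496 + 676 - 2860)) - 1555 = (-3920 + 312) - 1555 = -3608 - 1555 = -5163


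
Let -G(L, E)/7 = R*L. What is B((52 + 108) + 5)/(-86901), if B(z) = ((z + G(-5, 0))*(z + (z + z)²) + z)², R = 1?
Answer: -158604722439075/28967 ≈ -5.4754e+9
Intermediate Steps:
G(L, E) = -7*L
B(z) = (z + (35 + z)*(z + 4*z²))² (B(z) = ((z - 7*(-5))*(z + (z + z)²) + z)² = ((z + 35)*(z + (2*z)²) + z)² = ((35 + z)*(z + 4*z²) + z)² = (z + (35 + z)*(z + 4*z²))²)
B((52 + 108) + 5)/(-86901) = (((52 + 108) + 5)²*(36 + 4*((52 + 108) + 5)² + 141*((52 + 108) + 5))²)/(-86901) = ((160 + 5)²*(36 + 4*(160 + 5)² + 141*(160 + 5))²)*(-1/86901) = (165²*(36 + 4*165² + 141*165)²)*(-1/86901) = (27225*(36 + 4*27225 + 23265)²)*(-1/86901) = (27225*(36 + 108900 + 23265)²)*(-1/86901) = (27225*132201²)*(-1/86901) = (27225*17477104401)*(-1/86901) = 475814167317225*(-1/86901) = -158604722439075/28967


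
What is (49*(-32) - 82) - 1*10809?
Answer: -12459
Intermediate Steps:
(49*(-32) - 82) - 1*10809 = (-1568 - 82) - 10809 = -1650 - 10809 = -12459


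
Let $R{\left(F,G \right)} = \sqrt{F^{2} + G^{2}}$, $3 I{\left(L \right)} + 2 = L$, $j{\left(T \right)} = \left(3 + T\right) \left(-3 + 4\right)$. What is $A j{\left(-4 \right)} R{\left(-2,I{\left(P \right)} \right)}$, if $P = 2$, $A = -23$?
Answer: $46$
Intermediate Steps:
$j{\left(T \right)} = 3 + T$ ($j{\left(T \right)} = \left(3 + T\right) 1 = 3 + T$)
$I{\left(L \right)} = - \frac{2}{3} + \frac{L}{3}$
$A j{\left(-4 \right)} R{\left(-2,I{\left(P \right)} \right)} = - 23 \left(3 - 4\right) \sqrt{\left(-2\right)^{2} + \left(- \frac{2}{3} + \frac{1}{3} \cdot 2\right)^{2}} = \left(-23\right) \left(-1\right) \sqrt{4 + \left(- \frac{2}{3} + \frac{2}{3}\right)^{2}} = 23 \sqrt{4 + 0^{2}} = 23 \sqrt{4 + 0} = 23 \sqrt{4} = 23 \cdot 2 = 46$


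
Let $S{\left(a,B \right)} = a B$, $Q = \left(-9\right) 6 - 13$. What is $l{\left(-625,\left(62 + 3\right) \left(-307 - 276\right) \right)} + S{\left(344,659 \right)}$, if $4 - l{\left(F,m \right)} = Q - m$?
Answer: $188872$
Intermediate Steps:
$Q = -67$ ($Q = -54 - 13 = -67$)
$S{\left(a,B \right)} = B a$
$l{\left(F,m \right)} = 71 + m$ ($l{\left(F,m \right)} = 4 - \left(-67 - m\right) = 4 + \left(67 + m\right) = 71 + m$)
$l{\left(-625,\left(62 + 3\right) \left(-307 - 276\right) \right)} + S{\left(344,659 \right)} = \left(71 + \left(62 + 3\right) \left(-307 - 276\right)\right) + 659 \cdot 344 = \left(71 + 65 \left(-583\right)\right) + 226696 = \left(71 - 37895\right) + 226696 = -37824 + 226696 = 188872$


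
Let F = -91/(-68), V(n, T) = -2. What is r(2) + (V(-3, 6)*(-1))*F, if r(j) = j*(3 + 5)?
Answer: 635/34 ≈ 18.676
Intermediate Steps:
r(j) = 8*j (r(j) = j*8 = 8*j)
F = 91/68 (F = -91*(-1/68) = 91/68 ≈ 1.3382)
r(2) + (V(-3, 6)*(-1))*F = 8*2 - 2*(-1)*(91/68) = 16 + 2*(91/68) = 16 + 91/34 = 635/34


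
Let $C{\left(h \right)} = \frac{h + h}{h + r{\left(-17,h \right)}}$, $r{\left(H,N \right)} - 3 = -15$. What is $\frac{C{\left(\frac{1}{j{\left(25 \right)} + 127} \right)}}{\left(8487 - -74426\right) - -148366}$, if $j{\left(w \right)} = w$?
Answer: $- \frac{2}{421621617} \approx -4.7436 \cdot 10^{-9}$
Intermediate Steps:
$r{\left(H,N \right)} = -12$ ($r{\left(H,N \right)} = 3 - 15 = -12$)
$C{\left(h \right)} = \frac{2 h}{-12 + h}$ ($C{\left(h \right)} = \frac{h + h}{h - 12} = \frac{2 h}{-12 + h}$)
$\frac{C{\left(\frac{1}{j{\left(25 \right)} + 127} \right)}}{\left(8487 - -74426\right) - -148366} = \frac{2 \frac{1}{25 + 127} \frac{1}{-12 + \frac{1}{25 + 127}}}{\left(8487 - -74426\right) - -148366} = \frac{2 \cdot \frac{1}{152} \frac{1}{-12 + \frac{1}{152}}}{\left(8487 + 74426\right) + 148366} = \frac{2 \cdot \frac{1}{152} \frac{1}{-12 + \frac{1}{152}}}{82913 + 148366} = \frac{2 \cdot \frac{1}{152} \frac{1}{- \frac{1823}{152}}}{231279} = 2 \cdot \frac{1}{152} \left(- \frac{152}{1823}\right) \frac{1}{231279} = \left(- \frac{2}{1823}\right) \frac{1}{231279} = - \frac{2}{421621617}$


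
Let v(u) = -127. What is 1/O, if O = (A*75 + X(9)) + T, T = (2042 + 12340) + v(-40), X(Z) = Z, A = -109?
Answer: 1/6089 ≈ 0.00016423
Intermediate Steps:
T = 14255 (T = (2042 + 12340) - 127 = 14382 - 127 = 14255)
O = 6089 (O = (-109*75 + 9) + 14255 = (-8175 + 9) + 14255 = -8166 + 14255 = 6089)
1/O = 1/6089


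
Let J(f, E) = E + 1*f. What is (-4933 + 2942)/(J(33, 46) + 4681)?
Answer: -1991/4760 ≈ -0.41828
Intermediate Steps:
J(f, E) = E + f
(-4933 + 2942)/(J(33, 46) + 4681) = (-4933 + 2942)/((46 + 33) + 4681) = -1991/(79 + 4681) = -1991/4760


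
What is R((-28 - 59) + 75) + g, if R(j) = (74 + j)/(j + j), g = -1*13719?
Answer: -164659/12 ≈ -13722.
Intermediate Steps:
g = -13719
R(j) = (74 + j)/(2*j) (R(j) = (74 + j)/((2*j)) = (74 + j)*(1/(2*j)) = (74 + j)/(2*j))
R((-28 - 59) + 75) + g = (74 + ((-28 - 59) + 75))/(2*((-28 - 59) + 75)) - 13719 = (74 + (-87 + 75))/(2*(-87 + 75)) - 13719 = (1/2)*(74 - 12)/(-12) - 13719 = (1/2)*(-1/12)*62 - 13719 = -31/12 - 13719 = -164659/12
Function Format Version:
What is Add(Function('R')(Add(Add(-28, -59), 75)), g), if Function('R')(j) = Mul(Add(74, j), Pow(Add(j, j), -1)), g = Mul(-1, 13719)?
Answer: Rational(-164659, 12) ≈ -13722.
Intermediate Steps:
g = -13719
Function('R')(j) = Mul(Rational(1, 2), Pow(j, -1), Add(74, j)) (Function('R')(j) = Mul(Add(74, j), Pow(Mul(2, j), -1)) = Mul(Add(74, j), Mul(Rational(1, 2), Pow(j, -1))) = Mul(Rational(1, 2), Pow(j, -1), Add(74, j)))
Add(Function('R')(Add(Add(-28, -59), 75)), g) = Add(Mul(Rational(1, 2), Pow(Add(Add(-28, -59), 75), -1), Add(74, Add(Add(-28, -59), 75))), -13719) = Add(Mul(Rational(1, 2), Pow(Add(-87, 75), -1), Add(74, Add(-87, 75))), -13719) = Add(Mul(Rational(1, 2), Pow(-12, -1), Add(74, -12)), -13719) = Add(Mul(Rational(1, 2), Rational(-1, 12), 62), -13719) = Add(Rational(-31, 12), -13719) = Rational(-164659, 12)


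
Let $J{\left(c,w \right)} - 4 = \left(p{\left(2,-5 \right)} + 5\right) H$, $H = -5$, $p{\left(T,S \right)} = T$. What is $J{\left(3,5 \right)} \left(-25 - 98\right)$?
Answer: $3813$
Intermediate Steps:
$J{\left(c,w \right)} = -31$ ($J{\left(c,w \right)} = 4 + \left(2 + 5\right) \left(-5\right) = 4 + 7 \left(-5\right) = 4 - 35 = -31$)
$J{\left(3,5 \right)} \left(-25 - 98\right) = - 31 \left(-25 - 98\right) = \left(-31\right) \left(-123\right) = 3813$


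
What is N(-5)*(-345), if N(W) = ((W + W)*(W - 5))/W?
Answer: 6900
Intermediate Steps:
N(W) = -10 + 2*W (N(W) = ((2*W)*(-5 + W))/W = (2*W*(-5 + W))/W = -10 + 2*W)
N(-5)*(-345) = (-10 + 2*(-5))*(-345) = (-10 - 10)*(-345) = -20*(-345) = 6900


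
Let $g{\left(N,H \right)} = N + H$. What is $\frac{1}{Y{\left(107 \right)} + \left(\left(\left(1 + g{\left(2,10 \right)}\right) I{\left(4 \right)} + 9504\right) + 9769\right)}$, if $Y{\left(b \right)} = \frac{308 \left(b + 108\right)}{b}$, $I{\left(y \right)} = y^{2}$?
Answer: $\frac{107}{2150687} \approx 4.9752 \cdot 10^{-5}$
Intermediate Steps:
$g{\left(N,H \right)} = H + N$
$Y{\left(b \right)} = \frac{33264 + 308 b}{b}$ ($Y{\left(b \right)} = \frac{308 \left(108 + b\right)}{b} = \frac{33264 + 308 b}{b}$)
$\frac{1}{Y{\left(107 \right)} + \left(\left(\left(1 + g{\left(2,10 \right)}\right) I{\left(4 \right)} + 9504\right) + 9769\right)} = \frac{1}{\left(308 + \frac{33264}{107}\right) + \left(\left(\left(1 + \left(10 + 2\right)\right) 4^{2} + 9504\right) + 9769\right)} = \frac{1}{\left(308 + 33264 \cdot \frac{1}{107}\right) + \left(\left(\left(1 + 12\right) 16 + 9504\right) + 9769\right)} = \frac{1}{\left(308 + \frac{33264}{107}\right) + \left(\left(13 \cdot 16 + 9504\right) + 9769\right)} = \frac{1}{\frac{66220}{107} + \left(\left(208 + 9504\right) + 9769\right)} = \frac{1}{\frac{66220}{107} + \left(9712 + 9769\right)} = \frac{1}{\frac{66220}{107} + 19481} = \frac{1}{\frac{2150687}{107}} = \frac{107}{2150687}$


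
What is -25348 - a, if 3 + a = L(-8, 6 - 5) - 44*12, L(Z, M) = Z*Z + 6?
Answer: -24887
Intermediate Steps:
L(Z, M) = 6 + Z² (L(Z, M) = Z² + 6 = 6 + Z²)
a = -461 (a = -3 + ((6 + (-8)²) - 44*12) = -3 + ((6 + 64) - 528) = -3 + (70 - 528) = -3 - 458 = -461)
-25348 - a = -25348 - 1*(-461) = -25348 + 461 = -24887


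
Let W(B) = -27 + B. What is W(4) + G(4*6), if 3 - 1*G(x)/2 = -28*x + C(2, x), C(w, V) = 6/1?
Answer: 1315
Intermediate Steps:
C(w, V) = 6 (C(w, V) = 6*1 = 6)
G(x) = -6 + 56*x (G(x) = 6 - 2*(-28*x + 6) = 6 - 2*(6 - 28*x) = 6 + (-12 + 56*x) = -6 + 56*x)
W(4) + G(4*6) = (-27 + 4) + (-6 + 56*(4*6)) = -23 + (-6 + 56*24) = -23 + (-6 + 1344) = -23 + 1338 = 1315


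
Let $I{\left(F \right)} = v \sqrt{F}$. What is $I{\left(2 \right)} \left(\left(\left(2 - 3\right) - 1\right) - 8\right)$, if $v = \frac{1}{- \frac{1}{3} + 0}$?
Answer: $30 \sqrt{2} \approx 42.426$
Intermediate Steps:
$v = -3$ ($v = \frac{1}{\left(-1\right) \frac{1}{3} + 0} = \frac{1}{- \frac{1}{3} + 0} = \frac{1}{- \frac{1}{3}} = -3$)
$I{\left(F \right)} = - 3 \sqrt{F}$
$I{\left(2 \right)} \left(\left(\left(2 - 3\right) - 1\right) - 8\right) = - 3 \sqrt{2} \left(\left(\left(2 - 3\right) - 1\right) - 8\right) = - 3 \sqrt{2} \left(\left(-1 - 1\right) - 8\right) = - 3 \sqrt{2} \left(-2 - 8\right) = - 3 \sqrt{2} \left(-10\right) = 30 \sqrt{2}$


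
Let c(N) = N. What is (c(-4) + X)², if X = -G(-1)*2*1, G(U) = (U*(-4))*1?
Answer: 144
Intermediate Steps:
G(U) = -4*U (G(U) = -4*U*1 = -4*U)
X = -8 (X = -(-4*(-1))*2*1 = -4*2*1 = -1*8*1 = -8*1 = -8)
(c(-4) + X)² = (-4 - 8)² = (-12)² = 144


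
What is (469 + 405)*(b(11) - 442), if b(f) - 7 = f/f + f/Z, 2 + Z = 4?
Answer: -374509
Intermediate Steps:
Z = 2 (Z = -2 + 4 = 2)
b(f) = 8 + f/2 (b(f) = 7 + (f/f + f/2) = 7 + (1 + f*(½)) = 7 + (1 + f/2) = 8 + f/2)
(469 + 405)*(b(11) - 442) = (469 + 405)*((8 + (½)*11) - 442) = 874*((8 + 11/2) - 442) = 874*(27/2 - 442) = 874*(-857/2) = -374509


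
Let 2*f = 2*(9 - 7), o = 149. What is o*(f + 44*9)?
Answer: 59302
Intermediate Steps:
f = 2 (f = (2*(9 - 7))/2 = (2*2)/2 = (½)*4 = 2)
o*(f + 44*9) = 149*(2 + 44*9) = 149*(2 + 396) = 149*398 = 59302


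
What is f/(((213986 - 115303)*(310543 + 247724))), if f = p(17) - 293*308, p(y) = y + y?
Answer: -30070/18363820787 ≈ -1.6375e-6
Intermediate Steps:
p(y) = 2*y
f = -90210 (f = 2*17 - 293*308 = 34 - 90244 = -90210)
f/(((213986 - 115303)*(310543 + 247724))) = -90210*1/((213986 - 115303)*(310543 + 247724)) = -90210/(98683*558267) = -90210/55091462361 = -90210*1/55091462361 = -30070/18363820787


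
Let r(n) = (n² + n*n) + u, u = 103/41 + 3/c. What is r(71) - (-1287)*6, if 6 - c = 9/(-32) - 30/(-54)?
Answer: 1203915907/67609 ≈ 17807.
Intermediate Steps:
c = 1649/288 (c = 6 - (9/(-32) - 30/(-54)) = 6 - (9*(-1/32) - 30*(-1/54)) = 6 - (-9/32 + 5/9) = 6 - 1*79/288 = 6 - 79/288 = 1649/288 ≈ 5.7257)
u = 205271/67609 (u = 103/41 + 3/(1649/288) = 103*(1/41) + 3*(288/1649) = 103/41 + 864/1649 = 205271/67609 ≈ 3.0361)
r(n) = 205271/67609 + 2*n² (r(n) = (n² + n*n) + 205271/67609 = (n² + n²) + 205271/67609 = 2*n² + 205271/67609 = 205271/67609 + 2*n²)
r(71) - (-1287)*6 = (205271/67609 + 2*71²) - (-1287)*6 = (205271/67609 + 2*5041) - 1*(-7722) = (205271/67609 + 10082) + 7722 = 681839209/67609 + 7722 = 1203915907/67609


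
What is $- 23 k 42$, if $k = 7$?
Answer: $-6762$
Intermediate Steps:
$- 23 k 42 = - 23 \cdot 7 \cdot 42 = - 161 \cdot 42 = \left(-1\right) 6762 = -6762$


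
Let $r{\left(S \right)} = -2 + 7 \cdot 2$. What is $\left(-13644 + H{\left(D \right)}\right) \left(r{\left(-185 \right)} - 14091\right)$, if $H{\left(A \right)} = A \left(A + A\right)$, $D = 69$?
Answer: $58033638$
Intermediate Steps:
$r{\left(S \right)} = 12$ ($r{\left(S \right)} = -2 + 14 = 12$)
$H{\left(A \right)} = 2 A^{2}$ ($H{\left(A \right)} = A 2 A = 2 A^{2}$)
$\left(-13644 + H{\left(D \right)}\right) \left(r{\left(-185 \right)} - 14091\right) = \left(-13644 + 2 \cdot 69^{2}\right) \left(12 - 14091\right) = \left(-13644 + 2 \cdot 4761\right) \left(-14079\right) = \left(-13644 + 9522\right) \left(-14079\right) = \left(-4122\right) \left(-14079\right) = 58033638$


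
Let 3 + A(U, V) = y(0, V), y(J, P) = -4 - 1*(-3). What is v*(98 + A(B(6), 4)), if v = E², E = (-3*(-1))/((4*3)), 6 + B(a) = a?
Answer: 47/8 ≈ 5.8750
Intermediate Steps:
B(a) = -6 + a
y(J, P) = -1 (y(J, P) = -4 + 3 = -1)
E = ¼ (E = 3/12 = 3*(1/12) = ¼ ≈ 0.25000)
A(U, V) = -4 (A(U, V) = -3 - 1 = -4)
v = 1/16 (v = (¼)² = 1/16 ≈ 0.062500)
v*(98 + A(B(6), 4)) = (98 - 4)/16 = (1/16)*94 = 47/8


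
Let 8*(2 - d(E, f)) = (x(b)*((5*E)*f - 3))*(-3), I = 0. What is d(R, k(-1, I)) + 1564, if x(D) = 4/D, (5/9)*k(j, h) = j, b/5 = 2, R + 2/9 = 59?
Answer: 7431/5 ≈ 1486.2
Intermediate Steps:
R = 529/9 (R = -2/9 + 59 = 529/9 ≈ 58.778)
b = 10 (b = 5*2 = 10)
k(j, h) = 9*j/5
d(E, f) = 31/20 + 3*E*f/4 (d(E, f) = 2 - (4/10)*((5*E)*f - 3)*(-3)/8 = 2 - (4*(⅒))*(5*E*f - 3)*(-3)/8 = 2 - 2*(-3 + 5*E*f)/5*(-3)/8 = 2 - (-6/5 + 2*E*f)*(-3)/8 = 2 - (18/5 - 6*E*f)/8 = 2 + (-9/20 + 3*E*f/4) = 31/20 + 3*E*f/4)
d(R, k(-1, I)) + 1564 = (31/20 + (¾)*(529/9)*((9/5)*(-1))) + 1564 = (31/20 + (¾)*(529/9)*(-9/5)) + 1564 = (31/20 - 1587/20) + 1564 = -389/5 + 1564 = 7431/5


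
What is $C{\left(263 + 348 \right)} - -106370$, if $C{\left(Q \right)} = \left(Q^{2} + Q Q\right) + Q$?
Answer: $853623$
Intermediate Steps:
$C{\left(Q \right)} = Q + 2 Q^{2}$ ($C{\left(Q \right)} = \left(Q^{2} + Q^{2}\right) + Q = 2 Q^{2} + Q = Q + 2 Q^{2}$)
$C{\left(263 + 348 \right)} - -106370 = \left(263 + 348\right) \left(1 + 2 \left(263 + 348\right)\right) - -106370 = 611 \left(1 + 2 \cdot 611\right) + 106370 = 611 \left(1 + 1222\right) + 106370 = 611 \cdot 1223 + 106370 = 747253 + 106370 = 853623$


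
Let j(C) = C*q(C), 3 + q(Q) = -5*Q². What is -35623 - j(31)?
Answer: 113425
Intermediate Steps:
q(Q) = -3 - 5*Q²
j(C) = C*(-3 - 5*C²)
-35623 - j(31) = -35623 - (-1)*31*(3 + 5*31²) = -35623 - (-1)*31*(3 + 5*961) = -35623 - (-1)*31*(3 + 4805) = -35623 - (-1)*31*4808 = -35623 - 1*(-149048) = -35623 + 149048 = 113425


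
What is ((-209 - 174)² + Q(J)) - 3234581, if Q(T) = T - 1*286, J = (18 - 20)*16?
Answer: -3088210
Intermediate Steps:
J = -32 (J = -2*16 = -32)
Q(T) = -286 + T (Q(T) = T - 286 = -286 + T)
((-209 - 174)² + Q(J)) - 3234581 = ((-209 - 174)² + (-286 - 32)) - 3234581 = ((-383)² - 318) - 3234581 = (146689 - 318) - 3234581 = 146371 - 3234581 = -3088210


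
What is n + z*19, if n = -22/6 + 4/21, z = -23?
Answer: -9250/21 ≈ -440.48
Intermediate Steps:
n = -73/21 (n = -22*1/6 + 4*(1/21) = -11/3 + 4/21 = -73/21 ≈ -3.4762)
n + z*19 = -73/21 - 23*19 = -73/21 - 437 = -9250/21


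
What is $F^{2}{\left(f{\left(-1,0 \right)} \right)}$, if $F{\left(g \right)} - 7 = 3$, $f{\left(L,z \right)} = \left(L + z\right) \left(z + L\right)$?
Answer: $100$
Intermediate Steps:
$f{\left(L,z \right)} = \left(L + z\right)^{2}$ ($f{\left(L,z \right)} = \left(L + z\right) \left(L + z\right) = \left(L + z\right)^{2}$)
$F{\left(g \right)} = 10$ ($F{\left(g \right)} = 7 + 3 = 10$)
$F^{2}{\left(f{\left(-1,0 \right)} \right)} = 10^{2} = 100$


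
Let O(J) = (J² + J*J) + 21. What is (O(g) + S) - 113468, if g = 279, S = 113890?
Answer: 156125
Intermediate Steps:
O(J) = 21 + 2*J² (O(J) = (J² + J²) + 21 = 2*J² + 21 = 21 + 2*J²)
(O(g) + S) - 113468 = ((21 + 2*279²) + 113890) - 113468 = ((21 + 2*77841) + 113890) - 113468 = ((21 + 155682) + 113890) - 113468 = (155703 + 113890) - 113468 = 269593 - 113468 = 156125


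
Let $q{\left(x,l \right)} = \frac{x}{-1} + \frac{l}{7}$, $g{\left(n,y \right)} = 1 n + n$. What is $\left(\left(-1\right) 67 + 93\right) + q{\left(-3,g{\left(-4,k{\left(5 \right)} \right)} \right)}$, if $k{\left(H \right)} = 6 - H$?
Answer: $\frac{195}{7} \approx 27.857$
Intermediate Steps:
$g{\left(n,y \right)} = 2 n$ ($g{\left(n,y \right)} = n + n = 2 n$)
$q{\left(x,l \right)} = - x + \frac{l}{7}$ ($q{\left(x,l \right)} = x \left(-1\right) + l \frac{1}{7} = - x + \frac{l}{7}$)
$\left(\left(-1\right) 67 + 93\right) + q{\left(-3,g{\left(-4,k{\left(5 \right)} \right)} \right)} = \left(\left(-1\right) 67 + 93\right) + \left(\left(-1\right) \left(-3\right) + \frac{2 \left(-4\right)}{7}\right) = \left(-67 + 93\right) + \left(3 + \frac{1}{7} \left(-8\right)\right) = 26 + \left(3 - \frac{8}{7}\right) = 26 + \frac{13}{7} = \frac{195}{7}$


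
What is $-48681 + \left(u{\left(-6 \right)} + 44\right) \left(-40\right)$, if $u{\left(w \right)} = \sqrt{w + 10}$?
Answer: $-50521$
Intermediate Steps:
$u{\left(w \right)} = \sqrt{10 + w}$
$-48681 + \left(u{\left(-6 \right)} + 44\right) \left(-40\right) = -48681 + \left(\sqrt{10 - 6} + 44\right) \left(-40\right) = -48681 + \left(\sqrt{4} + 44\right) \left(-40\right) = -48681 + \left(2 + 44\right) \left(-40\right) = -48681 + 46 \left(-40\right) = -48681 - 1840 = -50521$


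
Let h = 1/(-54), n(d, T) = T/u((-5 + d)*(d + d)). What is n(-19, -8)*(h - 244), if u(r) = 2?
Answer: 26354/27 ≈ 976.07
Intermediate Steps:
n(d, T) = T/2
h = -1/54 ≈ -0.018519
n(-19, -8)*(h - 244) = ((1/2)*(-8))*(-1/54 - 244) = -4*(-13177/54) = 26354/27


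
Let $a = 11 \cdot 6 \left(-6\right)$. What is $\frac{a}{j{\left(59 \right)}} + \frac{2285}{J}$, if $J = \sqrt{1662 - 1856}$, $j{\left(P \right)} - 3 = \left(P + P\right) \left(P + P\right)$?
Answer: $- \frac{396}{13927} - \frac{2285 i \sqrt{194}}{194} \approx -0.028434 - 164.05 i$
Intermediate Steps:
$j{\left(P \right)} = 3 + 4 P^{2}$ ($j{\left(P \right)} = 3 + \left(P + P\right) \left(P + P\right) = 3 + 2 P 2 P = 3 + 4 P^{2}$)
$a = -396$ ($a = 66 \left(-6\right) = -396$)
$J = i \sqrt{194}$ ($J = \sqrt{-194} = i \sqrt{194} \approx 13.928 i$)
$\frac{a}{j{\left(59 \right)}} + \frac{2285}{J} = - \frac{396}{3 + 4 \cdot 59^{2}} + \frac{2285}{i \sqrt{194}} = - \frac{396}{3 + 4 \cdot 3481} + 2285 \left(- \frac{i \sqrt{194}}{194}\right) = - \frac{396}{3 + 13924} - \frac{2285 i \sqrt{194}}{194} = - \frac{396}{13927} - \frac{2285 i \sqrt{194}}{194}$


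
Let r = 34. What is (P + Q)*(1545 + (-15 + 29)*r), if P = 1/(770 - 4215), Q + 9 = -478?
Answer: -3390664036/3445 ≈ -9.8423e+5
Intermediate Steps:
Q = -487 (Q = -9 - 478 = -487)
P = -1/3445 (P = 1/(-3445) = -1/3445 ≈ -0.00029028)
(P + Q)*(1545 + (-15 + 29)*r) = (-1/3445 - 487)*(1545 + (-15 + 29)*34) = -1677716*(1545 + 14*34)/3445 = -1677716*(1545 + 476)/3445 = -1677716/3445*2021 = -3390664036/3445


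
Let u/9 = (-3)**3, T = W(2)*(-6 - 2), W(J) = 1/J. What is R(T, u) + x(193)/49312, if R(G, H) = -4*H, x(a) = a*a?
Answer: 47968513/49312 ≈ 972.76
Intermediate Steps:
x(a) = a**2
T = -4 (T = (-6 - 2)/2 = (1/2)*(-8) = -4)
u = -243 (u = 9*(-3)**3 = 9*(-27) = -243)
R(T, u) + x(193)/49312 = -4*(-243) + 193**2/49312 = 972 + 37249*(1/49312) = 972 + 37249/49312 = 47968513/49312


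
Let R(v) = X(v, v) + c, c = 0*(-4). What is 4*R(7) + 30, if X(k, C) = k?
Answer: 58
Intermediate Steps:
c = 0
R(v) = v (R(v) = v + 0 = v)
4*R(7) + 30 = 4*7 + 30 = 28 + 30 = 58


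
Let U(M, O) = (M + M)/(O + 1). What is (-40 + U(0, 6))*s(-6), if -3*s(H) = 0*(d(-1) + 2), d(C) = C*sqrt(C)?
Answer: 0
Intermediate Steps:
d(C) = C**(3/2)
U(M, O) = 2*M/(1 + O) (U(M, O) = (2*M)/(1 + O) = 2*M/(1 + O))
s(H) = 0 (s(H) = -0*((-1)**(3/2) + 2) = -0*(-I + 2) = -0*(2 - I) = -1/3*0 = 0)
(-40 + U(0, 6))*s(-6) = (-40 + 2*0/(1 + 6))*0 = (-40 + 2*0/7)*0 = (-40 + 2*0*(1/7))*0 = (-40 + 0)*0 = -40*0 = 0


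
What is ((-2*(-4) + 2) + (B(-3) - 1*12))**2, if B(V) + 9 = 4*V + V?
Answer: 676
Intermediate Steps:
B(V) = -9 + 5*V (B(V) = -9 + (4*V + V) = -9 + 5*V)
((-2*(-4) + 2) + (B(-3) - 1*12))**2 = ((-2*(-4) + 2) + ((-9 + 5*(-3)) - 1*12))**2 = ((8 + 2) + ((-9 - 15) - 12))**2 = (10 + (-24 - 12))**2 = (10 - 36)**2 = (-26)**2 = 676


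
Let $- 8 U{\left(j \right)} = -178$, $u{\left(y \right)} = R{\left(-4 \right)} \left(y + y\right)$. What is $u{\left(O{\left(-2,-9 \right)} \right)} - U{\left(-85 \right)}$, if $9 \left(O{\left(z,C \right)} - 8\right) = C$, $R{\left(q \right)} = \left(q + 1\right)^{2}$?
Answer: $\frac{415}{4} \approx 103.75$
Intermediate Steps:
$R{\left(q \right)} = \left(1 + q\right)^{2}$
$O{\left(z,C \right)} = 8 + \frac{C}{9}$
$u{\left(y \right)} = 18 y$ ($u{\left(y \right)} = \left(1 - 4\right)^{2} \left(y + y\right) = \left(-3\right)^{2} \cdot 2 y = 9 \cdot 2 y = 18 y$)
$U{\left(j \right)} = \frac{89}{4}$ ($U{\left(j \right)} = \left(- \frac{1}{8}\right) \left(-178\right) = \frac{89}{4}$)
$u{\left(O{\left(-2,-9 \right)} \right)} - U{\left(-85 \right)} = 18 \left(8 + \frac{1}{9} \left(-9\right)\right) - \frac{89}{4} = 18 \left(8 - 1\right) - \frac{89}{4} = 18 \cdot 7 - \frac{89}{4} = 126 - \frac{89}{4} = \frac{415}{4}$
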